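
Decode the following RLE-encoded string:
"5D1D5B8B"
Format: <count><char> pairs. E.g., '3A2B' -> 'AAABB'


Expanding each <count><char> pair:
  5D -> 'DDDDD'
  1D -> 'D'
  5B -> 'BBBBB'
  8B -> 'BBBBBBBB'

Decoded = DDDDDDBBBBBBBBBBBBB


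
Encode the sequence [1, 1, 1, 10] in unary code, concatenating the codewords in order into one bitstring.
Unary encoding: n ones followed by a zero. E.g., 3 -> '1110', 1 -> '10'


Encode each number as n ones followed by a terminating 0:
  1 -> 10 (2 bits)
  1 -> 10 (2 bits)
  1 -> 10 (2 bits)
  10 -> 11111111110 (11 bits)
Total length = 2 + 2 + 2 + 11 = 17 bits.

Unary([1, 1, 1, 10]) = 10101011111111110 (17 bits)


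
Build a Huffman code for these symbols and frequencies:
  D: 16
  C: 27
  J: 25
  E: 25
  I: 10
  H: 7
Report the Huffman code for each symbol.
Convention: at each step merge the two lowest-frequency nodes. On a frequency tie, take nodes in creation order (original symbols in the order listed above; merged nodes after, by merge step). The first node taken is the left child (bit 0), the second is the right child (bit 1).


Huffman tree construction:
Step 1: Merge H(7) + I(10) = 17
Step 2: Merge D(16) + (H+I)(17) = 33
Step 3: Merge J(25) + E(25) = 50
Step 4: Merge C(27) + (D+(H+I))(33) = 60
Step 5: Merge (J+E)(50) + (C+(D+(H+I)))(60) = 110
Read each symbol's code off the tree from the root (left child = 0, right child = 1).

Codes:
  D: 110 (length 3)
  C: 10 (length 2)
  J: 00 (length 2)
  E: 01 (length 2)
  I: 1111 (length 4)
  H: 1110 (length 4)
Average code length: 270/110 = 2.4545 bits/symbol


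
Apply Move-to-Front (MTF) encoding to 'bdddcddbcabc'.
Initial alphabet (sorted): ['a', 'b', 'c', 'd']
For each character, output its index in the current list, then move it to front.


MTF encoding:
'b': index 1 in ['a', 'b', 'c', 'd'] -> ['b', 'a', 'c', 'd']
'd': index 3 in ['b', 'a', 'c', 'd'] -> ['d', 'b', 'a', 'c']
'd': index 0 in ['d', 'b', 'a', 'c'] -> ['d', 'b', 'a', 'c']
'd': index 0 in ['d', 'b', 'a', 'c'] -> ['d', 'b', 'a', 'c']
'c': index 3 in ['d', 'b', 'a', 'c'] -> ['c', 'd', 'b', 'a']
'd': index 1 in ['c', 'd', 'b', 'a'] -> ['d', 'c', 'b', 'a']
'd': index 0 in ['d', 'c', 'b', 'a'] -> ['d', 'c', 'b', 'a']
'b': index 2 in ['d', 'c', 'b', 'a'] -> ['b', 'd', 'c', 'a']
'c': index 2 in ['b', 'd', 'c', 'a'] -> ['c', 'b', 'd', 'a']
'a': index 3 in ['c', 'b', 'd', 'a'] -> ['a', 'c', 'b', 'd']
'b': index 2 in ['a', 'c', 'b', 'd'] -> ['b', 'a', 'c', 'd']
'c': index 2 in ['b', 'a', 'c', 'd'] -> ['c', 'b', 'a', 'd']


Output: [1, 3, 0, 0, 3, 1, 0, 2, 2, 3, 2, 2]


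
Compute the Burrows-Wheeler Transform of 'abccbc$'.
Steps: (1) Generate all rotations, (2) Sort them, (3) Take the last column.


Rotations (sorted):
  0: $abccbc -> last char: c
  1: abccbc$ -> last char: $
  2: bc$abcc -> last char: c
  3: bccbc$a -> last char: a
  4: c$abccb -> last char: b
  5: cbc$abc -> last char: c
  6: ccbc$ab -> last char: b


BWT = c$cabcb


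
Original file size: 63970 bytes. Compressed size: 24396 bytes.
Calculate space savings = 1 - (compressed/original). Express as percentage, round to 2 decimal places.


ratio = compressed/original = 24396/63970 = 0.381366
savings = 1 - ratio = 1 - 0.381366 = 0.618634
as a percentage: 0.618634 * 100 = 61.86%

Space savings = 1 - 24396/63970 = 61.86%


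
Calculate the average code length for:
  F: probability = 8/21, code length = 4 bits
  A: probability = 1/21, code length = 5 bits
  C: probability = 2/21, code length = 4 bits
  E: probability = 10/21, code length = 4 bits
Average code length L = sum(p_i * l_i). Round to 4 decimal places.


Weighted contributions p_i * l_i:
  F: (8/21) * 4 = 32/21
  A: (1/21) * 5 = 5/21
  C: (2/21) * 4 = 8/21
  E: (10/21) * 4 = 40/21
Sum = (32 + 5 + 8 + 40)/21 = 85/21

L = 85/21 = 4.0476 bits/symbol


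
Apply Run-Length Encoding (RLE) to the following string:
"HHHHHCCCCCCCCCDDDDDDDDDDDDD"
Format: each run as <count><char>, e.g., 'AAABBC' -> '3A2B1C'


Scanning runs left to right:
  i=0: run of 'H' x 5 -> '5H'
  i=5: run of 'C' x 9 -> '9C'
  i=14: run of 'D' x 13 -> '13D'

RLE = 5H9C13D


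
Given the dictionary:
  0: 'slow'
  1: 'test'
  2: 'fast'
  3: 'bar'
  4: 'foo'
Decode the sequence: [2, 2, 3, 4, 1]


Look up each index in the dictionary:
  2 -> 'fast'
  2 -> 'fast'
  3 -> 'bar'
  4 -> 'foo'
  1 -> 'test'

Decoded: "fast fast bar foo test"


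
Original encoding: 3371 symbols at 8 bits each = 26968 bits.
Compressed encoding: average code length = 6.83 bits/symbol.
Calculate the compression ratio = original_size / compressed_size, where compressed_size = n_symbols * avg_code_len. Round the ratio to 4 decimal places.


original_size = n_symbols * orig_bits = 3371 * 8 = 26968 bits
compressed_size = n_symbols * avg_code_len = 3371 * 6.83 = 23023.93 bits
ratio = original_size / compressed_size = 26968 / 23023.93 = 1.1713

Compression ratio = 1.1713


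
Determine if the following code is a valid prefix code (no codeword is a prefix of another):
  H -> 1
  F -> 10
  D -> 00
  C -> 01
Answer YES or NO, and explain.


Checking each pair (does one codeword prefix another?):
  H='1' vs F='10': prefix -- VIOLATION

NO -- this is NOT a valid prefix code. H (1) is a prefix of F (10).


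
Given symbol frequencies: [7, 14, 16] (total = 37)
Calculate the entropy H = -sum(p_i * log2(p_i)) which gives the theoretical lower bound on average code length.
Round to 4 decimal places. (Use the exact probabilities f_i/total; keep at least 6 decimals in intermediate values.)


Per-symbol terms -p_i * log2(p_i) with p_i = f_i/37:
  p = 7/37 = 0.189189: log2(p) = -2.402098, -p*log2(p) = 0.454451
  p = 14/37 = 0.378378: log2(p) = -1.402098, -p*log2(p) = 0.530524
  p = 16/37 = 0.432432: log2(p) = -1.209453, -p*log2(p) = 0.523007
H = 0.454451 + 0.530524 + 0.523007 = 1.507982

H = 1.508 bits/symbol


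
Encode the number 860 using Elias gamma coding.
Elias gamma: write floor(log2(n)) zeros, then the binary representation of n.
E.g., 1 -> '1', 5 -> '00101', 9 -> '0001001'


num_bits = floor(log2(860)) + 1 = 10
leading_zeros = num_bits - 1 = 9
binary(860) = 1101011100

Elias gamma(860) = '000000000' + '1101011100' = 0000000001101011100 (19 bits)


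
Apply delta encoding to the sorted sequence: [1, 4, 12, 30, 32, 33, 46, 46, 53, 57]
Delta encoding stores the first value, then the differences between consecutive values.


First value: 1
Deltas:
  4 - 1 = 3
  12 - 4 = 8
  30 - 12 = 18
  32 - 30 = 2
  33 - 32 = 1
  46 - 33 = 13
  46 - 46 = 0
  53 - 46 = 7
  57 - 53 = 4


Delta encoded: [1, 3, 8, 18, 2, 1, 13, 0, 7, 4]


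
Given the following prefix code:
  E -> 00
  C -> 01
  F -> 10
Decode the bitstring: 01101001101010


Decoding step by step:
Bits 01 -> C
Bits 10 -> F
Bits 10 -> F
Bits 01 -> C
Bits 10 -> F
Bits 10 -> F
Bits 10 -> F


Decoded message: CFFCFFF


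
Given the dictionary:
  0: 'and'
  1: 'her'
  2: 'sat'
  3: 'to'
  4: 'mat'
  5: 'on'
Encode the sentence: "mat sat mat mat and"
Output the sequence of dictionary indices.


Look up each word in the dictionary:
  'mat' -> 4
  'sat' -> 2
  'mat' -> 4
  'mat' -> 4
  'and' -> 0

Encoded: [4, 2, 4, 4, 0]


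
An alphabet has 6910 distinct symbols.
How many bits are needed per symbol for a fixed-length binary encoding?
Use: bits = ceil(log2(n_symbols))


log2(6910) = 12.7545
Bracket: 2^12 = 4096 < 6910 <= 2^13 = 8192
So ceil(log2(6910)) = 13

bits = ceil(log2(6910)) = ceil(12.7545) = 13 bits


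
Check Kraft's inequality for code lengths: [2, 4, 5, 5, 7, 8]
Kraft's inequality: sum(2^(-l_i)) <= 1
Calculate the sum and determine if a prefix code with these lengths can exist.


Sum = 2^(-2) + 2^(-4) + 2^(-5) + 2^(-5) + 2^(-7) + 2^(-8)
    = 0.25 + 0.0625 + 0.03125 + 0.03125 + 0.0078125 + 0.00390625
    = 99/256 = 0.38671875
Since 0.38671875 <= 1, Kraft's inequality IS satisfied.
A prefix code with these lengths CAN exist.

Kraft sum = 0.38671875. Satisfied.


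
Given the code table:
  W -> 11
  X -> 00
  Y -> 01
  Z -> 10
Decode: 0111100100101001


Decoding:
01 -> Y
11 -> W
10 -> Z
01 -> Y
00 -> X
10 -> Z
10 -> Z
01 -> Y


Result: YWZYXZZY


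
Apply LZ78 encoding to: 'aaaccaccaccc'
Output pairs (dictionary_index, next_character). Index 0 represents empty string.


LZ78 encoding steps:
Dictionary: {0: ''}
Step 1: w='' (idx 0), next='a' -> output (0, 'a'), add 'a' as idx 1
Step 2: w='a' (idx 1), next='a' -> output (1, 'a'), add 'aa' as idx 2
Step 3: w='' (idx 0), next='c' -> output (0, 'c'), add 'c' as idx 3
Step 4: w='c' (idx 3), next='a' -> output (3, 'a'), add 'ca' as idx 4
Step 5: w='c' (idx 3), next='c' -> output (3, 'c'), add 'cc' as idx 5
Step 6: w='a' (idx 1), next='c' -> output (1, 'c'), add 'ac' as idx 6
Step 7: w='cc' (idx 5), end of input -> output (5, '')


Encoded: [(0, 'a'), (1, 'a'), (0, 'c'), (3, 'a'), (3, 'c'), (1, 'c'), (5, '')]


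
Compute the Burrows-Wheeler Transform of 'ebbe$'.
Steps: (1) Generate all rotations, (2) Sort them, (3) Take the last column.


Rotations (sorted):
  0: $ebbe -> last char: e
  1: bbe$e -> last char: e
  2: be$eb -> last char: b
  3: e$ebb -> last char: b
  4: ebbe$ -> last char: $


BWT = eebb$


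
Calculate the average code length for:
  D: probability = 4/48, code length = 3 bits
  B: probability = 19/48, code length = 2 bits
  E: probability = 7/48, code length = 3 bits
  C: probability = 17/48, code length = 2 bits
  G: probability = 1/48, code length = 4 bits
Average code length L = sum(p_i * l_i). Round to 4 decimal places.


Weighted contributions p_i * l_i:
  D: (4/48) * 3 = 12/48
  B: (19/48) * 2 = 38/48
  E: (7/48) * 3 = 21/48
  C: (17/48) * 2 = 34/48
  G: (1/48) * 4 = 4/48
Sum = (12 + 38 + 21 + 34 + 4)/48 = 109/48

L = 109/48 = 2.2708 bits/symbol


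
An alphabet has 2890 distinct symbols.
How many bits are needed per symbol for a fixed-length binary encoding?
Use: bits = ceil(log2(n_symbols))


log2(2890) = 11.4969
Bracket: 2^11 = 2048 < 2890 <= 2^12 = 4096
So ceil(log2(2890)) = 12

bits = ceil(log2(2890)) = ceil(11.4969) = 12 bits


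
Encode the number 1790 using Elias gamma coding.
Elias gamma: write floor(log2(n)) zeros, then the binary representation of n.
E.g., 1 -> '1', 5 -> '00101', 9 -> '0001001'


num_bits = floor(log2(1790)) + 1 = 11
leading_zeros = num_bits - 1 = 10
binary(1790) = 11011111110

Elias gamma(1790) = '0000000000' + '11011111110' = 000000000011011111110 (21 bits)


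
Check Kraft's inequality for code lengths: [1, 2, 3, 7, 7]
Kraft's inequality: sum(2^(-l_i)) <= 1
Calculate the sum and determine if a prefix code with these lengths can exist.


Sum = 2^(-1) + 2^(-2) + 2^(-3) + 2^(-7) + 2^(-7)
    = 0.5 + 0.25 + 0.125 + 0.0078125 + 0.0078125
    = 114/128 = 0.890625
Since 0.890625 <= 1, Kraft's inequality IS satisfied.
A prefix code with these lengths CAN exist.

Kraft sum = 0.890625. Satisfied.


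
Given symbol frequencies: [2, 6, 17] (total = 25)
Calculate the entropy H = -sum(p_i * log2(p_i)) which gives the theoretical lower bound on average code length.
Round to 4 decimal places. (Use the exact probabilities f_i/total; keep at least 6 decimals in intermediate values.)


Per-symbol terms -p_i * log2(p_i) with p_i = f_i/25:
  p = 2/25 = 0.080000: log2(p) = -3.643856, -p*log2(p) = 0.291508
  p = 6/25 = 0.240000: log2(p) = -2.058894, -p*log2(p) = 0.494134
  p = 17/25 = 0.680000: log2(p) = -0.556393, -p*log2(p) = 0.378347
H = 0.291508 + 0.494134 + 0.378347 = 1.163989

H = 1.164 bits/symbol


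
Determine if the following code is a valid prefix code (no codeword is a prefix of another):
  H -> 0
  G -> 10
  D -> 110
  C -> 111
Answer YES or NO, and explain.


Checking each pair (does one codeword prefix another?):
  H='0' vs G='10': no prefix
  H='0' vs D='110': no prefix
  H='0' vs C='111': no prefix
  G='10' vs H='0': no prefix
  G='10' vs D='110': no prefix
  G='10' vs C='111': no prefix
  D='110' vs H='0': no prefix
  D='110' vs G='10': no prefix
  D='110' vs C='111': no prefix
  C='111' vs H='0': no prefix
  C='111' vs G='10': no prefix
  C='111' vs D='110': no prefix
No violation found over all pairs.

YES -- this is a valid prefix code. No codeword is a prefix of any other codeword.


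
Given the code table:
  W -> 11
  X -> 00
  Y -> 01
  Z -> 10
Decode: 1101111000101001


Decoding:
11 -> W
01 -> Y
11 -> W
10 -> Z
00 -> X
10 -> Z
10 -> Z
01 -> Y


Result: WYWZXZZY


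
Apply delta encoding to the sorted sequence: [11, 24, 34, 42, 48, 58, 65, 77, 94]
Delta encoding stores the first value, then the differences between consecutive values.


First value: 11
Deltas:
  24 - 11 = 13
  34 - 24 = 10
  42 - 34 = 8
  48 - 42 = 6
  58 - 48 = 10
  65 - 58 = 7
  77 - 65 = 12
  94 - 77 = 17


Delta encoded: [11, 13, 10, 8, 6, 10, 7, 12, 17]


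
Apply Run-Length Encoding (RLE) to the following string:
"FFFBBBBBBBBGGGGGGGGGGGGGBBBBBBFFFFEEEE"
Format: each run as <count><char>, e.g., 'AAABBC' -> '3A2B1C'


Scanning runs left to right:
  i=0: run of 'F' x 3 -> '3F'
  i=3: run of 'B' x 8 -> '8B'
  i=11: run of 'G' x 13 -> '13G'
  i=24: run of 'B' x 6 -> '6B'
  i=30: run of 'F' x 4 -> '4F'
  i=34: run of 'E' x 4 -> '4E'

RLE = 3F8B13G6B4F4E


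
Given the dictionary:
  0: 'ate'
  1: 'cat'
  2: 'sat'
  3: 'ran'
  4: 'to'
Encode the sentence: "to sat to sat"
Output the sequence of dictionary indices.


Look up each word in the dictionary:
  'to' -> 4
  'sat' -> 2
  'to' -> 4
  'sat' -> 2

Encoded: [4, 2, 4, 2]


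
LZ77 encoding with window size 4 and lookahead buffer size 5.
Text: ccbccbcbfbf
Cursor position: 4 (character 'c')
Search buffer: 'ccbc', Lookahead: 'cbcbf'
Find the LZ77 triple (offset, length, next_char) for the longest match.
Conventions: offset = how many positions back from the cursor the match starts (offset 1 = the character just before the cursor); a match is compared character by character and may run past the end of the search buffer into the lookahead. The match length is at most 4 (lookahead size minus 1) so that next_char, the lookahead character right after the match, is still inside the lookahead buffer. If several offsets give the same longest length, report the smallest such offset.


Try each offset into the search buffer:
  offset=1 (pos 3, char 'c'): match length 1
  offset=2 (pos 2, char 'b'): match length 0
  offset=3 (pos 1, char 'c'): match length 3
  offset=4 (pos 0, char 'c'): match length 1
Longest match has length 3 at offset 3.
next_char = character at position 4 + 3 = 7 -> 'b'

Best match: offset=3, length=3 (matching 'cbc' starting at position 1)
LZ77 triple: (3, 3, 'b')


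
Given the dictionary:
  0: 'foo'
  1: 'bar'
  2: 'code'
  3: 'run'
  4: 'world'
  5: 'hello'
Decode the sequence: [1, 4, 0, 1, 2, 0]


Look up each index in the dictionary:
  1 -> 'bar'
  4 -> 'world'
  0 -> 'foo'
  1 -> 'bar'
  2 -> 'code'
  0 -> 'foo'

Decoded: "bar world foo bar code foo"


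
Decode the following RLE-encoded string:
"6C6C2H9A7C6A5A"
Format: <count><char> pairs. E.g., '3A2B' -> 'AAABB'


Expanding each <count><char> pair:
  6C -> 'CCCCCC'
  6C -> 'CCCCCC'
  2H -> 'HH'
  9A -> 'AAAAAAAAA'
  7C -> 'CCCCCCC'
  6A -> 'AAAAAA'
  5A -> 'AAAAA'

Decoded = CCCCCCCCCCCCHHAAAAAAAAACCCCCCCAAAAAAAAAAA


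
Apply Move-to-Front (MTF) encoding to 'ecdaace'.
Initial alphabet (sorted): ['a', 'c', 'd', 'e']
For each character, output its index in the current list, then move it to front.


MTF encoding:
'e': index 3 in ['a', 'c', 'd', 'e'] -> ['e', 'a', 'c', 'd']
'c': index 2 in ['e', 'a', 'c', 'd'] -> ['c', 'e', 'a', 'd']
'd': index 3 in ['c', 'e', 'a', 'd'] -> ['d', 'c', 'e', 'a']
'a': index 3 in ['d', 'c', 'e', 'a'] -> ['a', 'd', 'c', 'e']
'a': index 0 in ['a', 'd', 'c', 'e'] -> ['a', 'd', 'c', 'e']
'c': index 2 in ['a', 'd', 'c', 'e'] -> ['c', 'a', 'd', 'e']
'e': index 3 in ['c', 'a', 'd', 'e'] -> ['e', 'c', 'a', 'd']


Output: [3, 2, 3, 3, 0, 2, 3]


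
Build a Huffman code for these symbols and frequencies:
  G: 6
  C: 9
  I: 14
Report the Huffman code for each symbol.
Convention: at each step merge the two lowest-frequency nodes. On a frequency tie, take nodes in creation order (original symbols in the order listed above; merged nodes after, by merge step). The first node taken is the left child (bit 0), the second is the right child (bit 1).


Huffman tree construction:
Step 1: Merge G(6) + C(9) = 15
Step 2: Merge I(14) + (G+C)(15) = 29
Read each symbol's code off the tree from the root (left child = 0, right child = 1).

Codes:
  G: 10 (length 2)
  C: 11 (length 2)
  I: 0 (length 1)
Average code length: 44/29 = 1.5172 bits/symbol


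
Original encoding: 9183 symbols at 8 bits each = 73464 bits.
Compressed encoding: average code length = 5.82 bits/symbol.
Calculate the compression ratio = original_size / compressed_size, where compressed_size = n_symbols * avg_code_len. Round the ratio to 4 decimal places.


original_size = n_symbols * orig_bits = 9183 * 8 = 73464 bits
compressed_size = n_symbols * avg_code_len = 9183 * 5.82 = 53445.06 bits
ratio = original_size / compressed_size = 73464 / 53445.06 = 1.3746

Compression ratio = 1.3746


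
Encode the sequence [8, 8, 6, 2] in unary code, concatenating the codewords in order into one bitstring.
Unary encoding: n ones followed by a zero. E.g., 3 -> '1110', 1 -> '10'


Encode each number as n ones followed by a terminating 0:
  8 -> 111111110 (9 bits)
  8 -> 111111110 (9 bits)
  6 -> 1111110 (7 bits)
  2 -> 110 (3 bits)
Total length = 9 + 9 + 7 + 3 = 28 bits.

Unary([8, 8, 6, 2]) = 1111111101111111101111110110 (28 bits)


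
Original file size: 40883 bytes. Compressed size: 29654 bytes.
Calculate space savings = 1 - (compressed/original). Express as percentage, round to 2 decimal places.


ratio = compressed/original = 29654/40883 = 0.725338
savings = 1 - ratio = 1 - 0.725338 = 0.274662
as a percentage: 0.274662 * 100 = 27.47%

Space savings = 1 - 29654/40883 = 27.47%


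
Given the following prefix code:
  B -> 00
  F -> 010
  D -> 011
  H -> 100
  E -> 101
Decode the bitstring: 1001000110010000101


Decoding step by step:
Bits 100 -> H
Bits 100 -> H
Bits 011 -> D
Bits 00 -> B
Bits 100 -> H
Bits 00 -> B
Bits 101 -> E


Decoded message: HHDBHBE


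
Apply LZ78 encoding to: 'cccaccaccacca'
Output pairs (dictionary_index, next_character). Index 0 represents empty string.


LZ78 encoding steps:
Dictionary: {0: ''}
Step 1: w='' (idx 0), next='c' -> output (0, 'c'), add 'c' as idx 1
Step 2: w='c' (idx 1), next='c' -> output (1, 'c'), add 'cc' as idx 2
Step 3: w='' (idx 0), next='a' -> output (0, 'a'), add 'a' as idx 3
Step 4: w='cc' (idx 2), next='a' -> output (2, 'a'), add 'cca' as idx 4
Step 5: w='cca' (idx 4), next='c' -> output (4, 'c'), add 'ccac' as idx 5
Step 6: w='c' (idx 1), next='a' -> output (1, 'a'), add 'ca' as idx 6


Encoded: [(0, 'c'), (1, 'c'), (0, 'a'), (2, 'a'), (4, 'c'), (1, 'a')]


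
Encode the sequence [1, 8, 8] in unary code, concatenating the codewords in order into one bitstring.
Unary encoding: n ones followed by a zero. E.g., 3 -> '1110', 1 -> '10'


Encode each number as n ones followed by a terminating 0:
  1 -> 10 (2 bits)
  8 -> 111111110 (9 bits)
  8 -> 111111110 (9 bits)
Total length = 2 + 9 + 9 = 20 bits.

Unary([1, 8, 8]) = 10111111110111111110 (20 bits)


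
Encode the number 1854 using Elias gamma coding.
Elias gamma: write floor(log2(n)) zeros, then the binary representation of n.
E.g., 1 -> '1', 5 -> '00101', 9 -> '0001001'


num_bits = floor(log2(1854)) + 1 = 11
leading_zeros = num_bits - 1 = 10
binary(1854) = 11100111110

Elias gamma(1854) = '0000000000' + '11100111110' = 000000000011100111110 (21 bits)


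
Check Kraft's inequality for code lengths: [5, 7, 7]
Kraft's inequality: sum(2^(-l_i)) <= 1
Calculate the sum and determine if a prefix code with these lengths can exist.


Sum = 2^(-5) + 2^(-7) + 2^(-7)
    = 0.03125 + 0.0078125 + 0.0078125
    = 6/128 = 0.046875
Since 0.046875 <= 1, Kraft's inequality IS satisfied.
A prefix code with these lengths CAN exist.

Kraft sum = 0.046875. Satisfied.


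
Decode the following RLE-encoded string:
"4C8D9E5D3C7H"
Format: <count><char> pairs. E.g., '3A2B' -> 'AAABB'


Expanding each <count><char> pair:
  4C -> 'CCCC'
  8D -> 'DDDDDDDD'
  9E -> 'EEEEEEEEE'
  5D -> 'DDDDD'
  3C -> 'CCC'
  7H -> 'HHHHHHH'

Decoded = CCCCDDDDDDDDEEEEEEEEEDDDDDCCCHHHHHHH


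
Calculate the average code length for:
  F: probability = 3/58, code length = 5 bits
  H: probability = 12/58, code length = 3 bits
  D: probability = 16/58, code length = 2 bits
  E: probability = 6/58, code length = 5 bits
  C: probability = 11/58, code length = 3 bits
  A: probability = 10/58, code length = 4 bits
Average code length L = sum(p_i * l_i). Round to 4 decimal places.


Weighted contributions p_i * l_i:
  F: (3/58) * 5 = 15/58
  H: (12/58) * 3 = 36/58
  D: (16/58) * 2 = 32/58
  E: (6/58) * 5 = 30/58
  C: (11/58) * 3 = 33/58
  A: (10/58) * 4 = 40/58
Sum = (15 + 36 + 32 + 30 + 33 + 40)/58 = 186/58

L = 186/58 = 3.2069 bits/symbol


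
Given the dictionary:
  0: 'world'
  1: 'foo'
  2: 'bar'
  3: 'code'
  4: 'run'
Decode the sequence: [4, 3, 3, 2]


Look up each index in the dictionary:
  4 -> 'run'
  3 -> 'code'
  3 -> 'code'
  2 -> 'bar'

Decoded: "run code code bar"


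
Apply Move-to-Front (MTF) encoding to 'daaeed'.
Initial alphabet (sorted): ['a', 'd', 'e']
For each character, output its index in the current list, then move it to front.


MTF encoding:
'd': index 1 in ['a', 'd', 'e'] -> ['d', 'a', 'e']
'a': index 1 in ['d', 'a', 'e'] -> ['a', 'd', 'e']
'a': index 0 in ['a', 'd', 'e'] -> ['a', 'd', 'e']
'e': index 2 in ['a', 'd', 'e'] -> ['e', 'a', 'd']
'e': index 0 in ['e', 'a', 'd'] -> ['e', 'a', 'd']
'd': index 2 in ['e', 'a', 'd'] -> ['d', 'e', 'a']


Output: [1, 1, 0, 2, 0, 2]


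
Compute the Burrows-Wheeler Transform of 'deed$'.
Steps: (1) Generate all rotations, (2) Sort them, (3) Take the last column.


Rotations (sorted):
  0: $deed -> last char: d
  1: d$dee -> last char: e
  2: deed$ -> last char: $
  3: ed$de -> last char: e
  4: eed$d -> last char: d


BWT = de$ed


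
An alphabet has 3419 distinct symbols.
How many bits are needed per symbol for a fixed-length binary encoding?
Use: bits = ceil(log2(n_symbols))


log2(3419) = 11.7394
Bracket: 2^11 = 2048 < 3419 <= 2^12 = 4096
So ceil(log2(3419)) = 12

bits = ceil(log2(3419)) = ceil(11.7394) = 12 bits


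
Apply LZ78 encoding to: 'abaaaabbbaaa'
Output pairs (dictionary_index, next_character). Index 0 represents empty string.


LZ78 encoding steps:
Dictionary: {0: ''}
Step 1: w='' (idx 0), next='a' -> output (0, 'a'), add 'a' as idx 1
Step 2: w='' (idx 0), next='b' -> output (0, 'b'), add 'b' as idx 2
Step 3: w='a' (idx 1), next='a' -> output (1, 'a'), add 'aa' as idx 3
Step 4: w='aa' (idx 3), next='b' -> output (3, 'b'), add 'aab' as idx 4
Step 5: w='b' (idx 2), next='b' -> output (2, 'b'), add 'bb' as idx 5
Step 6: w='aa' (idx 3), next='a' -> output (3, 'a'), add 'aaa' as idx 6


Encoded: [(0, 'a'), (0, 'b'), (1, 'a'), (3, 'b'), (2, 'b'), (3, 'a')]


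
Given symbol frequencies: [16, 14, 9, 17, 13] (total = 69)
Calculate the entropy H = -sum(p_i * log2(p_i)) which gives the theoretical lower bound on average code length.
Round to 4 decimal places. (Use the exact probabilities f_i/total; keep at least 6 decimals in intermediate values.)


Per-symbol terms -p_i * log2(p_i) with p_i = f_i/69:
  p = 16/69 = 0.231884: log2(p) = -2.108524, -p*log2(p) = 0.488933
  p = 14/69 = 0.202899: log2(p) = -2.301170, -p*log2(p) = 0.466904
  p = 9/69 = 0.130435: log2(p) = -2.938599, -p*log2(p) = 0.383296
  p = 17/69 = 0.246377: log2(p) = -2.021062, -p*log2(p) = 0.497943
  p = 13/69 = 0.188406: log2(p) = -2.408085, -p*log2(p) = 0.453697
H = 0.488933 + 0.466904 + 0.383296 + 0.497943 + 0.453697 = 2.290773

H = 2.2908 bits/symbol


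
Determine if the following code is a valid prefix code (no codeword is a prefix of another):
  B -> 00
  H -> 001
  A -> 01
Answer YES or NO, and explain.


Checking each pair (does one codeword prefix another?):
  B='00' vs H='001': prefix -- VIOLATION

NO -- this is NOT a valid prefix code. B (00) is a prefix of H (001).


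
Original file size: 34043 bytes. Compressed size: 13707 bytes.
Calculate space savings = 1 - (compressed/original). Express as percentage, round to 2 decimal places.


ratio = compressed/original = 13707/34043 = 0.402638
savings = 1 - ratio = 1 - 0.402638 = 0.597362
as a percentage: 0.597362 * 100 = 59.74%

Space savings = 1 - 13707/34043 = 59.74%


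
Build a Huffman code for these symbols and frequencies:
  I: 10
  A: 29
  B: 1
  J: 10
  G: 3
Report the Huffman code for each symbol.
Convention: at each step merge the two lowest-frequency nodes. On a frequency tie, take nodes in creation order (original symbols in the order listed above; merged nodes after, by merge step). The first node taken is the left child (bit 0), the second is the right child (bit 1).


Huffman tree construction:
Step 1: Merge B(1) + G(3) = 4
Step 2: Merge (B+G)(4) + I(10) = 14
Step 3: Merge J(10) + ((B+G)+I)(14) = 24
Step 4: Merge (J+((B+G)+I))(24) + A(29) = 53
Read each symbol's code off the tree from the root (left child = 0, right child = 1).

Codes:
  I: 011 (length 3)
  A: 1 (length 1)
  B: 0100 (length 4)
  J: 00 (length 2)
  G: 0101 (length 4)
Average code length: 95/53 = 1.7925 bits/symbol


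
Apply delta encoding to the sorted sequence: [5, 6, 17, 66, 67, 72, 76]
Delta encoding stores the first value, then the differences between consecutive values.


First value: 5
Deltas:
  6 - 5 = 1
  17 - 6 = 11
  66 - 17 = 49
  67 - 66 = 1
  72 - 67 = 5
  76 - 72 = 4


Delta encoded: [5, 1, 11, 49, 1, 5, 4]


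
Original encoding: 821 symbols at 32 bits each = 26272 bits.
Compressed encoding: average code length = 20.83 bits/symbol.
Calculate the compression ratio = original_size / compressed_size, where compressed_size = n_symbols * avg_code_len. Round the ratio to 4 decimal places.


original_size = n_symbols * orig_bits = 821 * 32 = 26272 bits
compressed_size = n_symbols * avg_code_len = 821 * 20.83 = 17101.43 bits
ratio = original_size / compressed_size = 26272 / 17101.43 = 1.5362

Compression ratio = 1.5362


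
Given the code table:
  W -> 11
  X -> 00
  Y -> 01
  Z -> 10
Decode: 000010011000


Decoding:
00 -> X
00 -> X
10 -> Z
01 -> Y
10 -> Z
00 -> X


Result: XXZYZX


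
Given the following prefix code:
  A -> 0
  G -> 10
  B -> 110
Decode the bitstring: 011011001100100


Decoding step by step:
Bits 0 -> A
Bits 110 -> B
Bits 110 -> B
Bits 0 -> A
Bits 110 -> B
Bits 0 -> A
Bits 10 -> G
Bits 0 -> A


Decoded message: ABBABAGA


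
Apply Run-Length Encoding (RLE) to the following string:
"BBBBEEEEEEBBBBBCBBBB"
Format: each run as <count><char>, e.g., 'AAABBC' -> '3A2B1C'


Scanning runs left to right:
  i=0: run of 'B' x 4 -> '4B'
  i=4: run of 'E' x 6 -> '6E'
  i=10: run of 'B' x 5 -> '5B'
  i=15: run of 'C' x 1 -> '1C'
  i=16: run of 'B' x 4 -> '4B'

RLE = 4B6E5B1C4B


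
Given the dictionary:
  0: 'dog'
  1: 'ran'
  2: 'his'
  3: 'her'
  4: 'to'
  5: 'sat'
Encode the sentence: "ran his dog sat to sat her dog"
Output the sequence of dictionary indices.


Look up each word in the dictionary:
  'ran' -> 1
  'his' -> 2
  'dog' -> 0
  'sat' -> 5
  'to' -> 4
  'sat' -> 5
  'her' -> 3
  'dog' -> 0

Encoded: [1, 2, 0, 5, 4, 5, 3, 0]


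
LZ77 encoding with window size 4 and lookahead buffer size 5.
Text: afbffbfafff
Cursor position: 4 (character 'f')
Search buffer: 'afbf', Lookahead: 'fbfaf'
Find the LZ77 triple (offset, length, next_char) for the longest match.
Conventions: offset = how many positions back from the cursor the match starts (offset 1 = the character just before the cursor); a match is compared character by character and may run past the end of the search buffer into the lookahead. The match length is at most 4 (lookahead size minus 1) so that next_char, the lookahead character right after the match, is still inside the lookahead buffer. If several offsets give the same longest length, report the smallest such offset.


Try each offset into the search buffer:
  offset=1 (pos 3, char 'f'): match length 1
  offset=2 (pos 2, char 'b'): match length 0
  offset=3 (pos 1, char 'f'): match length 3
  offset=4 (pos 0, char 'a'): match length 0
Longest match has length 3 at offset 3.
next_char = character at position 4 + 3 = 7 -> 'a'

Best match: offset=3, length=3 (matching 'fbf' starting at position 1)
LZ77 triple: (3, 3, 'a')


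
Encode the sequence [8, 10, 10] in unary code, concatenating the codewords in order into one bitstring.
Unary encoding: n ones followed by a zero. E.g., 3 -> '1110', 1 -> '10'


Encode each number as n ones followed by a terminating 0:
  8 -> 111111110 (9 bits)
  10 -> 11111111110 (11 bits)
  10 -> 11111111110 (11 bits)
Total length = 9 + 11 + 11 = 31 bits.

Unary([8, 10, 10]) = 1111111101111111111011111111110 (31 bits)


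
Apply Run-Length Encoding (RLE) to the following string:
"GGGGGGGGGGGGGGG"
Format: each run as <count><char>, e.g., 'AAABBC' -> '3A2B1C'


Scanning runs left to right:
  i=0: run of 'G' x 15 -> '15G'

RLE = 15G


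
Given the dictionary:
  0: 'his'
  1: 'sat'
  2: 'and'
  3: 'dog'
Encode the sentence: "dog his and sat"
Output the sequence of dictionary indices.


Look up each word in the dictionary:
  'dog' -> 3
  'his' -> 0
  'and' -> 2
  'sat' -> 1

Encoded: [3, 0, 2, 1]


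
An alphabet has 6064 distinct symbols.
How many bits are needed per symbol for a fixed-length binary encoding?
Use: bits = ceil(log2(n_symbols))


log2(6064) = 12.5661
Bracket: 2^12 = 4096 < 6064 <= 2^13 = 8192
So ceil(log2(6064)) = 13

bits = ceil(log2(6064)) = ceil(12.5661) = 13 bits


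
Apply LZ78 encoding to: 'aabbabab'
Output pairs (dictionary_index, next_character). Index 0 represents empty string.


LZ78 encoding steps:
Dictionary: {0: ''}
Step 1: w='' (idx 0), next='a' -> output (0, 'a'), add 'a' as idx 1
Step 2: w='a' (idx 1), next='b' -> output (1, 'b'), add 'ab' as idx 2
Step 3: w='' (idx 0), next='b' -> output (0, 'b'), add 'b' as idx 3
Step 4: w='ab' (idx 2), next='a' -> output (2, 'a'), add 'aba' as idx 4
Step 5: w='b' (idx 3), end of input -> output (3, '')


Encoded: [(0, 'a'), (1, 'b'), (0, 'b'), (2, 'a'), (3, '')]


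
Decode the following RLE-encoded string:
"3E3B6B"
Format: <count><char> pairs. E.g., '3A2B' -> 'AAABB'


Expanding each <count><char> pair:
  3E -> 'EEE'
  3B -> 'BBB'
  6B -> 'BBBBBB'

Decoded = EEEBBBBBBBBB


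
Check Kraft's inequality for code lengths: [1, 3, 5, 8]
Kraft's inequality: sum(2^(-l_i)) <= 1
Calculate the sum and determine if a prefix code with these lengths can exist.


Sum = 2^(-1) + 2^(-3) + 2^(-5) + 2^(-8)
    = 0.5 + 0.125 + 0.03125 + 0.00390625
    = 169/256 = 0.66015625
Since 0.66015625 <= 1, Kraft's inequality IS satisfied.
A prefix code with these lengths CAN exist.

Kraft sum = 0.66015625. Satisfied.


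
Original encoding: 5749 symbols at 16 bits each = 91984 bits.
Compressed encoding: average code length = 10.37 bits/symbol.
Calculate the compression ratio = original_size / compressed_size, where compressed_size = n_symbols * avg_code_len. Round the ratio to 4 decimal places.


original_size = n_symbols * orig_bits = 5749 * 16 = 91984 bits
compressed_size = n_symbols * avg_code_len = 5749 * 10.37 = 59617.13 bits
ratio = original_size / compressed_size = 91984 / 59617.13 = 1.5429

Compression ratio = 1.5429


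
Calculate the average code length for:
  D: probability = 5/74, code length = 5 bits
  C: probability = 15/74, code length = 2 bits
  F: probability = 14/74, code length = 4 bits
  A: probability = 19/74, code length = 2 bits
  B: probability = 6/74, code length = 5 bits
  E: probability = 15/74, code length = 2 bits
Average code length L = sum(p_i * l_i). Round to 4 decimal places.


Weighted contributions p_i * l_i:
  D: (5/74) * 5 = 25/74
  C: (15/74) * 2 = 30/74
  F: (14/74) * 4 = 56/74
  A: (19/74) * 2 = 38/74
  B: (6/74) * 5 = 30/74
  E: (15/74) * 2 = 30/74
Sum = (25 + 30 + 56 + 38 + 30 + 30)/74 = 209/74

L = 209/74 = 2.8243 bits/symbol


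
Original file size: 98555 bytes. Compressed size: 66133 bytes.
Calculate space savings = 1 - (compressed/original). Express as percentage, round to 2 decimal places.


ratio = compressed/original = 66133/98555 = 0.671026
savings = 1 - ratio = 1 - 0.671026 = 0.328974
as a percentage: 0.328974 * 100 = 32.9%

Space savings = 1 - 66133/98555 = 32.9%


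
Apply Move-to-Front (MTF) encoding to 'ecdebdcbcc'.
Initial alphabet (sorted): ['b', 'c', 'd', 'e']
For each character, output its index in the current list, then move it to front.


MTF encoding:
'e': index 3 in ['b', 'c', 'd', 'e'] -> ['e', 'b', 'c', 'd']
'c': index 2 in ['e', 'b', 'c', 'd'] -> ['c', 'e', 'b', 'd']
'd': index 3 in ['c', 'e', 'b', 'd'] -> ['d', 'c', 'e', 'b']
'e': index 2 in ['d', 'c', 'e', 'b'] -> ['e', 'd', 'c', 'b']
'b': index 3 in ['e', 'd', 'c', 'b'] -> ['b', 'e', 'd', 'c']
'd': index 2 in ['b', 'e', 'd', 'c'] -> ['d', 'b', 'e', 'c']
'c': index 3 in ['d', 'b', 'e', 'c'] -> ['c', 'd', 'b', 'e']
'b': index 2 in ['c', 'd', 'b', 'e'] -> ['b', 'c', 'd', 'e']
'c': index 1 in ['b', 'c', 'd', 'e'] -> ['c', 'b', 'd', 'e']
'c': index 0 in ['c', 'b', 'd', 'e'] -> ['c', 'b', 'd', 'e']


Output: [3, 2, 3, 2, 3, 2, 3, 2, 1, 0]


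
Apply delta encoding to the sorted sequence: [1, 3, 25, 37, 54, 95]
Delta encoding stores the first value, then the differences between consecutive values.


First value: 1
Deltas:
  3 - 1 = 2
  25 - 3 = 22
  37 - 25 = 12
  54 - 37 = 17
  95 - 54 = 41


Delta encoded: [1, 2, 22, 12, 17, 41]


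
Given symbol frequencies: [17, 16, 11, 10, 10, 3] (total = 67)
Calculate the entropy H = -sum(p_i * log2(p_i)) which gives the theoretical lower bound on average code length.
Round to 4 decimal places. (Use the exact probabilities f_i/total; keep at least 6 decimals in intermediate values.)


Per-symbol terms -p_i * log2(p_i) with p_i = f_i/67:
  p = 17/67 = 0.253731: log2(p) = -1.978626, -p*log2(p) = 0.502040
  p = 16/67 = 0.238806: log2(p) = -2.066089, -p*log2(p) = 0.493394
  p = 11/67 = 0.164179: log2(p) = -2.606658, -p*log2(p) = 0.427959
  p = 10/67 = 0.149254: log2(p) = -2.744161, -p*log2(p) = 0.409576
  p = 10/67 = 0.149254: log2(p) = -2.744161, -p*log2(p) = 0.409576
  p = 3/67 = 0.044776: log2(p) = -4.481127, -p*log2(p) = 0.200647
H = 0.502040 + 0.493394 + 0.427959 + 0.409576 + 0.409576 + 0.200647 = 2.443192

H = 2.4432 bits/symbol


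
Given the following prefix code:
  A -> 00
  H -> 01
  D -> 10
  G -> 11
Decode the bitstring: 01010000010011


Decoding step by step:
Bits 01 -> H
Bits 01 -> H
Bits 00 -> A
Bits 00 -> A
Bits 01 -> H
Bits 00 -> A
Bits 11 -> G


Decoded message: HHAAHAG


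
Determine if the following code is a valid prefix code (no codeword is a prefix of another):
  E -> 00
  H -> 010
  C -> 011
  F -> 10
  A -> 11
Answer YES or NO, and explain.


Checking each pair (does one codeword prefix another?):
  E='00' vs H='010': no prefix
  E='00' vs C='011': no prefix
  E='00' vs F='10': no prefix
  E='00' vs A='11': no prefix
  H='010' vs E='00': no prefix
  H='010' vs C='011': no prefix
  H='010' vs F='10': no prefix
  H='010' vs A='11': no prefix
  C='011' vs E='00': no prefix
  C='011' vs H='010': no prefix
  C='011' vs F='10': no prefix
  C='011' vs A='11': no prefix
  F='10' vs E='00': no prefix
  F='10' vs H='010': no prefix
  F='10' vs C='011': no prefix
  F='10' vs A='11': no prefix
  A='11' vs E='00': no prefix
  A='11' vs H='010': no prefix
  A='11' vs C='011': no prefix
  A='11' vs F='10': no prefix
No violation found over all pairs.

YES -- this is a valid prefix code. No codeword is a prefix of any other codeword.


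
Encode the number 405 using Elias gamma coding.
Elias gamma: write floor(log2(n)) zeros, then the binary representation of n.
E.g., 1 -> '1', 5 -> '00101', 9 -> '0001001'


num_bits = floor(log2(405)) + 1 = 9
leading_zeros = num_bits - 1 = 8
binary(405) = 110010101

Elias gamma(405) = '00000000' + '110010101' = 00000000110010101 (17 bits)


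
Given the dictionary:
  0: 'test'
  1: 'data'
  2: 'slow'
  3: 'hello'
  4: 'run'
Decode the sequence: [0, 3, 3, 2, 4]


Look up each index in the dictionary:
  0 -> 'test'
  3 -> 'hello'
  3 -> 'hello'
  2 -> 'slow'
  4 -> 'run'

Decoded: "test hello hello slow run"


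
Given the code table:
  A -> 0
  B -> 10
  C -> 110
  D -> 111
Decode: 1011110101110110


Decoding:
10 -> B
111 -> D
10 -> B
10 -> B
111 -> D
0 -> A
110 -> C


Result: BDBBDAC


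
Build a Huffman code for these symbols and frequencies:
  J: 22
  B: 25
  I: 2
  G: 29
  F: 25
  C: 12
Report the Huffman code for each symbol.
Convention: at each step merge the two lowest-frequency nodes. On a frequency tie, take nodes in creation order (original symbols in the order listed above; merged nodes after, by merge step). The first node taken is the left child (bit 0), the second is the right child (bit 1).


Huffman tree construction:
Step 1: Merge I(2) + C(12) = 14
Step 2: Merge (I+C)(14) + J(22) = 36
Step 3: Merge B(25) + F(25) = 50
Step 4: Merge G(29) + ((I+C)+J)(36) = 65
Step 5: Merge (B+F)(50) + (G+((I+C)+J))(65) = 115
Read each symbol's code off the tree from the root (left child = 0, right child = 1).

Codes:
  J: 111 (length 3)
  B: 00 (length 2)
  I: 1100 (length 4)
  G: 10 (length 2)
  F: 01 (length 2)
  C: 1101 (length 4)
Average code length: 280/115 = 2.4348 bits/symbol


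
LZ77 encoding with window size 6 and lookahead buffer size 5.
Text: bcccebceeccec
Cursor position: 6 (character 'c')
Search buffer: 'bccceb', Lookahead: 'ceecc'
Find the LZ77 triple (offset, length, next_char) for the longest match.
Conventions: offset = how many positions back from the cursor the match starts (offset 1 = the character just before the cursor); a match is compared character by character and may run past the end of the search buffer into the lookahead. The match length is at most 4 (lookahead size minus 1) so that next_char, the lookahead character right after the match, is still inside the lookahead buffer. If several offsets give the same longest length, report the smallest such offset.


Try each offset into the search buffer:
  offset=1 (pos 5, char 'b'): match length 0
  offset=2 (pos 4, char 'e'): match length 0
  offset=3 (pos 3, char 'c'): match length 2
  offset=4 (pos 2, char 'c'): match length 1
  offset=5 (pos 1, char 'c'): match length 1
  offset=6 (pos 0, char 'b'): match length 0
Longest match has length 2 at offset 3.
next_char = character at position 6 + 2 = 8 -> 'e'

Best match: offset=3, length=2 (matching 'ce' starting at position 3)
LZ77 triple: (3, 2, 'e')


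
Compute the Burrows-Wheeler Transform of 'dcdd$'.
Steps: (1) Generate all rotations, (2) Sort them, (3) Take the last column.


Rotations (sorted):
  0: $dcdd -> last char: d
  1: cdd$d -> last char: d
  2: d$dcd -> last char: d
  3: dcdd$ -> last char: $
  4: dd$dc -> last char: c


BWT = ddd$c


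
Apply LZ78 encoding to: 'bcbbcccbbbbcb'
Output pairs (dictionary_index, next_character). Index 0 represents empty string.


LZ78 encoding steps:
Dictionary: {0: ''}
Step 1: w='' (idx 0), next='b' -> output (0, 'b'), add 'b' as idx 1
Step 2: w='' (idx 0), next='c' -> output (0, 'c'), add 'c' as idx 2
Step 3: w='b' (idx 1), next='b' -> output (1, 'b'), add 'bb' as idx 3
Step 4: w='c' (idx 2), next='c' -> output (2, 'c'), add 'cc' as idx 4
Step 5: w='c' (idx 2), next='b' -> output (2, 'b'), add 'cb' as idx 5
Step 6: w='bb' (idx 3), next='b' -> output (3, 'b'), add 'bbb' as idx 6
Step 7: w='cb' (idx 5), end of input -> output (5, '')


Encoded: [(0, 'b'), (0, 'c'), (1, 'b'), (2, 'c'), (2, 'b'), (3, 'b'), (5, '')]


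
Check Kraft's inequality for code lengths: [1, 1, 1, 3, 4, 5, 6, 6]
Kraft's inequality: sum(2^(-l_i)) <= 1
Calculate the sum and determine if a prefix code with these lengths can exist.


Sum = 2^(-1) + 2^(-1) + 2^(-1) + 2^(-3) + 2^(-4) + 2^(-5) + 2^(-6) + 2^(-6)
    = 0.5 + 0.5 + 0.5 + 0.125 + 0.0625 + 0.03125 + 0.015625 + 0.015625
    = 112/64 = 1.75
Since 1.75 > 1, Kraft's inequality is NOT satisfied.
A prefix code with these lengths CANNOT exist.

Kraft sum = 1.75. Not satisfied.


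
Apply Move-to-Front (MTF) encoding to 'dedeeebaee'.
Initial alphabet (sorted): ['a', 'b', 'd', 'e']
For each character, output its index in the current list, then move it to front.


MTF encoding:
'd': index 2 in ['a', 'b', 'd', 'e'] -> ['d', 'a', 'b', 'e']
'e': index 3 in ['d', 'a', 'b', 'e'] -> ['e', 'd', 'a', 'b']
'd': index 1 in ['e', 'd', 'a', 'b'] -> ['d', 'e', 'a', 'b']
'e': index 1 in ['d', 'e', 'a', 'b'] -> ['e', 'd', 'a', 'b']
'e': index 0 in ['e', 'd', 'a', 'b'] -> ['e', 'd', 'a', 'b']
'e': index 0 in ['e', 'd', 'a', 'b'] -> ['e', 'd', 'a', 'b']
'b': index 3 in ['e', 'd', 'a', 'b'] -> ['b', 'e', 'd', 'a']
'a': index 3 in ['b', 'e', 'd', 'a'] -> ['a', 'b', 'e', 'd']
'e': index 2 in ['a', 'b', 'e', 'd'] -> ['e', 'a', 'b', 'd']
'e': index 0 in ['e', 'a', 'b', 'd'] -> ['e', 'a', 'b', 'd']


Output: [2, 3, 1, 1, 0, 0, 3, 3, 2, 0]
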